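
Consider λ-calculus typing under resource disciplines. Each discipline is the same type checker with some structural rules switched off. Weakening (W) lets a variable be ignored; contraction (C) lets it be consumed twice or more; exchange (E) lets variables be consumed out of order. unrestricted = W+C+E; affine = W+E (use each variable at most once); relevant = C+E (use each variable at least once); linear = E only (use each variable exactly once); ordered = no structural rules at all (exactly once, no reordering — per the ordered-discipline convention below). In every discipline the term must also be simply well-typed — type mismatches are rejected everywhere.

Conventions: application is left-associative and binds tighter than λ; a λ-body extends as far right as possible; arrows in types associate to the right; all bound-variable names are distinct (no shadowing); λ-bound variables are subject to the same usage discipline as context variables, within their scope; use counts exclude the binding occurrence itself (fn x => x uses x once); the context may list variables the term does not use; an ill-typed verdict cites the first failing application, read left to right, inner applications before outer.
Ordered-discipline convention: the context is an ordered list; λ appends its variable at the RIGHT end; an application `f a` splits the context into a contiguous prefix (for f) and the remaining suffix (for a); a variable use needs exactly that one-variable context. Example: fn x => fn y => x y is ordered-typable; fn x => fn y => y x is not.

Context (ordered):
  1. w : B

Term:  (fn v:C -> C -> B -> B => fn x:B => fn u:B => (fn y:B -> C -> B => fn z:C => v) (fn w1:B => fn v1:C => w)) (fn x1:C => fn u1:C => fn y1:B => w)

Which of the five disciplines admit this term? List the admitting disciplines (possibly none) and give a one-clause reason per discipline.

admitted by: unrestricted
variable uses: w: 2; v (bound): 1; x (bound): 0; u (bound): 0; y (bound): 0; z (bound): 0; w1 (bound): 0; v1 (bound): 0; x1 (bound): 0; u1 (bound): 0; y1 (bound): 0
uses in reading order: v, w, w
typing: well-typed at B -> B -> C -> C -> C -> B -> B
ordered ✗ (w ×2 used more than once (contraction); x, u, y, z, w1, v1, x1, u1, y1 never used (weakening))
linear ✗ (w ×2 used more than once (contraction); x, u, y, z, w1, v1, x1, u1, y1 never used (weakening))
affine ✗ (w ×2 used more than once (contraction))
relevant ✗ (x, u, y, z, w1, v1, x1, u1, y1 never used (weakening))
unrestricted ✓ (simply typable at B -> B -> C -> C -> C -> B -> B; W, C, E all held)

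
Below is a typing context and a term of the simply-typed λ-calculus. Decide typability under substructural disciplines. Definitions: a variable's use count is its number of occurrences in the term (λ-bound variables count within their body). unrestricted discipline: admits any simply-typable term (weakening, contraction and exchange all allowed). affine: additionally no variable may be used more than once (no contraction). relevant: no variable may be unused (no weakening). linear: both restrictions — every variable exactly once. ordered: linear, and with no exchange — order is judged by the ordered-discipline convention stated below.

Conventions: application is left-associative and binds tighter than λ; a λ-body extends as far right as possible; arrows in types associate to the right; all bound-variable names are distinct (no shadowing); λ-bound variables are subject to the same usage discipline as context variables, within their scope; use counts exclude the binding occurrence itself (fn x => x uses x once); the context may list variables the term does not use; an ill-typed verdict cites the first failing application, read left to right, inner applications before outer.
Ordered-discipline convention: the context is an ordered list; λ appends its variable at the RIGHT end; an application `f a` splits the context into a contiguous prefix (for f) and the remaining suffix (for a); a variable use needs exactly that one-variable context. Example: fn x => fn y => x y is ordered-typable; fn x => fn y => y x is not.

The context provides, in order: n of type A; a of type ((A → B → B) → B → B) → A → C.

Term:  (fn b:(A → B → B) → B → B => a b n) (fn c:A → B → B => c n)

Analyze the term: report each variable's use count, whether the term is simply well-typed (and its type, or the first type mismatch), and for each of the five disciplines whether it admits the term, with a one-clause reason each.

use counts: n=2; a=1; b [bound]=1; c [bound]=1
uses in reading order: a, b, n, c, n
typing: well-typed at C
ordered: ✗, repeated use of n ×2
linear: ✗, repeated use of n ×2
affine: ✗, repeated use of n ×2
relevant: ✓, n, a, b, c: all used, weakening unneeded
unrestricted: ✓, simply typable at C; W, C, E all held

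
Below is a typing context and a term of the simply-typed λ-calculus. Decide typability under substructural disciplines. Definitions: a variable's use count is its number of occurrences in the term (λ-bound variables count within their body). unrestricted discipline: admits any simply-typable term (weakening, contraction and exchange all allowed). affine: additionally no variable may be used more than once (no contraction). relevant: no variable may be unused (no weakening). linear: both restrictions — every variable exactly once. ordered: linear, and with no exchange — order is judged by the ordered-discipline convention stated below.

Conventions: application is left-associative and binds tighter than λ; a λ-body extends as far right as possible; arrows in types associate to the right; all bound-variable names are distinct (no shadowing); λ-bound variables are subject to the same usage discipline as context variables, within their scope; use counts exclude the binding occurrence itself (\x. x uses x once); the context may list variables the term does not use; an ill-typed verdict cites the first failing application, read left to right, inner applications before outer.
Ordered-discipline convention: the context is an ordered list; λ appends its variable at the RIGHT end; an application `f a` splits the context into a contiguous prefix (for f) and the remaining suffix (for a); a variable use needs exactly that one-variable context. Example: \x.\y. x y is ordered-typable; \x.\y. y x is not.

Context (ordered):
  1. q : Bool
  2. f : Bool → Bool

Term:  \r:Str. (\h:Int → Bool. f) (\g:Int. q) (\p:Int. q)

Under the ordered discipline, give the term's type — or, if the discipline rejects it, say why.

not well-typed under ordered — not simply typable
use counts: q: 2, f: 1, r [bound]: 0, h [bound]: 0, g [bound]: 0, p [bound]: 0
uses in reading order: f, q, q
typing: ill-typed: a function awaiting Bool gets Int → Bool
summary: ordered ✗ | linear ✗ | affine ✗ | relevant ✗ | unrestricted ✗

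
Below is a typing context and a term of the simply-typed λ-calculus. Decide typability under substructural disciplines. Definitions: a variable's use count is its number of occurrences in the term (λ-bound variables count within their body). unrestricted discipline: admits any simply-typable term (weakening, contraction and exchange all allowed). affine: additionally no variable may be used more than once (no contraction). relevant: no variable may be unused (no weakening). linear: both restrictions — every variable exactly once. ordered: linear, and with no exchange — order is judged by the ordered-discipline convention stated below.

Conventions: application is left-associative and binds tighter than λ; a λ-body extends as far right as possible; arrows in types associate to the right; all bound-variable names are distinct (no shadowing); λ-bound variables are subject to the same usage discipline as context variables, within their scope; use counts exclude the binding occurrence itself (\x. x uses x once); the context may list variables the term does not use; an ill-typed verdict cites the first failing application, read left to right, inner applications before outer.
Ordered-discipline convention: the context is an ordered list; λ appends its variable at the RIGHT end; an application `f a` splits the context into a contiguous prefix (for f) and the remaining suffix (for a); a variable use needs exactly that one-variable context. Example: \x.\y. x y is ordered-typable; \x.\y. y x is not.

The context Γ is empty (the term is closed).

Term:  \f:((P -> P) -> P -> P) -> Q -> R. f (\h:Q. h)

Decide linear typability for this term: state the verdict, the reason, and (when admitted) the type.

no — not simply typable
variable uses: f (bound): 1×; h (bound): 1×
left-to-right use order: f, h
typing: ill-typed: an argument Q -> Q mismatches the expected (P -> P) -> P -> P
summary: ordered ✗ | linear ✗ | affine ✗ | relevant ✗ | unrestricted ✗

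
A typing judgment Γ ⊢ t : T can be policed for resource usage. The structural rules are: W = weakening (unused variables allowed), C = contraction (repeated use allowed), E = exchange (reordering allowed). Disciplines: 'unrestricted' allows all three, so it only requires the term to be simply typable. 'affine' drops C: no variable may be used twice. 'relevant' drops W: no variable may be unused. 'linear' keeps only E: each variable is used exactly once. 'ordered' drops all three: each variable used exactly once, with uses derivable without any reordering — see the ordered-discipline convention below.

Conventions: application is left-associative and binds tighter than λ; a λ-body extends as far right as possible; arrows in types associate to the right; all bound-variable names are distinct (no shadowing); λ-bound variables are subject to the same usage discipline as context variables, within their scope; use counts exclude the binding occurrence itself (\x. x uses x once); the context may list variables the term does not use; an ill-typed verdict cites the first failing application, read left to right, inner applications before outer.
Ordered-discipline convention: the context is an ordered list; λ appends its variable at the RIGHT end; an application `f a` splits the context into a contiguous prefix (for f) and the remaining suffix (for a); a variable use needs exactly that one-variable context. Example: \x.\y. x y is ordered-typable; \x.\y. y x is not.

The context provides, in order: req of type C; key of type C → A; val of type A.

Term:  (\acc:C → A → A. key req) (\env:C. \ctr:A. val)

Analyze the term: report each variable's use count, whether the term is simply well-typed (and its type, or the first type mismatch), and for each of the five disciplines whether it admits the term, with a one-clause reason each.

use counts: req=1, key=1, val=1, acc [bound]=0, env [bound]=0, ctr [bound]=0
left-to-right use order: key, req, val
typing: well-typed — term : A
ordered: ✗, unused: acc, env, ctr — weakening required
linear: ✗, unused: acc, env, ctr — weakening required
affine: ✓, at most one use each (req, key, val, acc, env, ctr)
relevant: ✗, unused: acc, env, ctr — weakening required
unrestricted: ✓, type-checks (A) and nothing is barred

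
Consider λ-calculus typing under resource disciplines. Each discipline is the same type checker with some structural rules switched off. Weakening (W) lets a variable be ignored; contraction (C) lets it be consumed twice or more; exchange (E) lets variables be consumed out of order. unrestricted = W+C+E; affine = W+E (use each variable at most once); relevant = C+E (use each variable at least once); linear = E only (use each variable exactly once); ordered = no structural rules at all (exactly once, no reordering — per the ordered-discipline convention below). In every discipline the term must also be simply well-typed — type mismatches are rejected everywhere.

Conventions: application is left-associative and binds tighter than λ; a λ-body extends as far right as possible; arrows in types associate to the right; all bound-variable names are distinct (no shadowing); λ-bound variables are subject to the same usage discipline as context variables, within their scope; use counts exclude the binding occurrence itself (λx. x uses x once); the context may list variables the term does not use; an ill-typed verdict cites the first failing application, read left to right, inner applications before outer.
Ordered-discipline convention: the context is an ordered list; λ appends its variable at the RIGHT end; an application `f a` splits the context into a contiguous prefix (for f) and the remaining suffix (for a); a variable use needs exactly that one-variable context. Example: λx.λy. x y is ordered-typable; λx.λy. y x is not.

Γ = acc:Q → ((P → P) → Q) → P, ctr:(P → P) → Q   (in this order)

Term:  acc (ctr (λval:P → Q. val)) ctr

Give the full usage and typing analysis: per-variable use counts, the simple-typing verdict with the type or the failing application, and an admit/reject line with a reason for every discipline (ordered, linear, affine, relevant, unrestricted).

variable uses: acc: 1; ctr: 2; val (λ-bound): 1
order of uses: acc, ctr, val, ctr
typing: ill-typed: a function awaiting P → P gets (P → Q) → P → Q
ordered: ✗, not simply typable
linear: ✗, fails simple typing
affine: ✗, a type mismatch blocks all five
relevant: ✗, the type mismatch rejects it
unrestricted: ✗, not simply typable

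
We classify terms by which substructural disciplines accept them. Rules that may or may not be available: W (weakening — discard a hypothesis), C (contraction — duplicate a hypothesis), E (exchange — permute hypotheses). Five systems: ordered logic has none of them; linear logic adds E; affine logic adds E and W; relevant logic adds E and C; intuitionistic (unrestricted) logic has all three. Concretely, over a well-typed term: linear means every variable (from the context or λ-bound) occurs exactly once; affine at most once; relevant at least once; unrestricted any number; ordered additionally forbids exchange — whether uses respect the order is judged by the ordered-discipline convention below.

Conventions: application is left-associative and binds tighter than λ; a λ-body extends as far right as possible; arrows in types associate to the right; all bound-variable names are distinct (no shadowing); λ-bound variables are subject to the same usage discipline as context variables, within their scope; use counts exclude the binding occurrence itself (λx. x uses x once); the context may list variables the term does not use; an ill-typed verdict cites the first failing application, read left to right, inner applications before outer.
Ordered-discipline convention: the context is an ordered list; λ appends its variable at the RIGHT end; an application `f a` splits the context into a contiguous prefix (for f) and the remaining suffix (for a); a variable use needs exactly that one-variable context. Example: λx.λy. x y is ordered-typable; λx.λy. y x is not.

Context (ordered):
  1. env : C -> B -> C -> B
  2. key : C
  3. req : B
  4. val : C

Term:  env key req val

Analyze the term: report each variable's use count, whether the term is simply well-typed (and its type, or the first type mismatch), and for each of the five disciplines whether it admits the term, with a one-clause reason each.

counts: env: 1×; key: 1×; req: 1×; val: 1×
order of uses: env, key, req, val
typing: well-typed at B
ordered: ✓, single-use (env, key, req, val), ordered derivation ok
linear: ✓, single use per variable (env, key, req, val)
affine: ✓, at most one use each (env, key, req, val)
relevant: ✓, at least one use each (env, key, req, val)
unrestricted: ✓, type-checks (B) and nothing is barred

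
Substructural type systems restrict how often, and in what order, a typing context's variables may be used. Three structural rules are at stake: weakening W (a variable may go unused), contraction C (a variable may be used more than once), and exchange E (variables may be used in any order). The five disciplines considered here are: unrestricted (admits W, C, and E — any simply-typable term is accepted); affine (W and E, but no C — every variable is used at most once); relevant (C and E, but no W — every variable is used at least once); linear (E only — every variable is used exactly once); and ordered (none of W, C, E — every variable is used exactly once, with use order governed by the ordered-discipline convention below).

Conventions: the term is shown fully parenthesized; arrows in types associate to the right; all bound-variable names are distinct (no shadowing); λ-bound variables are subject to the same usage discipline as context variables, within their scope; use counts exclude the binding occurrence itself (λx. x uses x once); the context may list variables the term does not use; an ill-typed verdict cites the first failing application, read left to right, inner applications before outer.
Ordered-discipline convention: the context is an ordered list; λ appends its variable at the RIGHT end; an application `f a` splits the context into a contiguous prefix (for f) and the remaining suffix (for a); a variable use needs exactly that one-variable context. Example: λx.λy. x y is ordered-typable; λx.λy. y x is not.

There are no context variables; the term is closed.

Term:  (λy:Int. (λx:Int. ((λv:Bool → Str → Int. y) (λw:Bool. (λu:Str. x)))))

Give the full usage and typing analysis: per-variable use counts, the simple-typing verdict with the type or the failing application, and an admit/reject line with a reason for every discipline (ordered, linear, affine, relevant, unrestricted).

usage: y [bound]: 1×; x [bound]: 1×; v [bound]: 0×; w [bound]: 0×; u [bound]: 0×
use order (left to right): y, x
typing: well-typed — term : Int → Int → Int
ordered: ✗ — v, w, u left unused
linear: ✗ — v, w, u left unused
affine: ✓ — y, x, v, w, u: no repeats, contraction unneeded
relevant: ✗ — v, w, u left unused
unrestricted: ✓ — well-typed at Int → Int → Int; no restrictions here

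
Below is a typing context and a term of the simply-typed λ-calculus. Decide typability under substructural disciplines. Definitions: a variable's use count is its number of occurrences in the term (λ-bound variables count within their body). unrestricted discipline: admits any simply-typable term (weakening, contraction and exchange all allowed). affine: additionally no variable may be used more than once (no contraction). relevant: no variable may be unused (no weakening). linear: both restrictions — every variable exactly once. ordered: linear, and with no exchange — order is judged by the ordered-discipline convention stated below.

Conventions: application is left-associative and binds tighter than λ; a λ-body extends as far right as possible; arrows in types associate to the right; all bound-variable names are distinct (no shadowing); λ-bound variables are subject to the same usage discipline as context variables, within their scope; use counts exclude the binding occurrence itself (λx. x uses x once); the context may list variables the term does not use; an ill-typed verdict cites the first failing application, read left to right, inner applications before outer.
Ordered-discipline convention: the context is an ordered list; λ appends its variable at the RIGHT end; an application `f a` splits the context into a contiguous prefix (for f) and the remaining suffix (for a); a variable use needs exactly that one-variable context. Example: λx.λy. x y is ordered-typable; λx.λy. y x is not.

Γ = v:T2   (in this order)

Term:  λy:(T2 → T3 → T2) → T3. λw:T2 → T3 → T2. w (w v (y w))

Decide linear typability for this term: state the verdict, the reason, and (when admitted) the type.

no — w ×3 used more than once (contraction)
counts: v: 1, y [bound]: 1, w [bound]: 3
use order (left to right): w, w, v, y, w
typing: well-typed at ((T2 → T3 → T2) → T3) → (T2 → T3 → T2) → T3 → T2
across the five disciplines: ordered ✗ · linear ✗ · affine ✗ · relevant ✓ · unrestricted ✓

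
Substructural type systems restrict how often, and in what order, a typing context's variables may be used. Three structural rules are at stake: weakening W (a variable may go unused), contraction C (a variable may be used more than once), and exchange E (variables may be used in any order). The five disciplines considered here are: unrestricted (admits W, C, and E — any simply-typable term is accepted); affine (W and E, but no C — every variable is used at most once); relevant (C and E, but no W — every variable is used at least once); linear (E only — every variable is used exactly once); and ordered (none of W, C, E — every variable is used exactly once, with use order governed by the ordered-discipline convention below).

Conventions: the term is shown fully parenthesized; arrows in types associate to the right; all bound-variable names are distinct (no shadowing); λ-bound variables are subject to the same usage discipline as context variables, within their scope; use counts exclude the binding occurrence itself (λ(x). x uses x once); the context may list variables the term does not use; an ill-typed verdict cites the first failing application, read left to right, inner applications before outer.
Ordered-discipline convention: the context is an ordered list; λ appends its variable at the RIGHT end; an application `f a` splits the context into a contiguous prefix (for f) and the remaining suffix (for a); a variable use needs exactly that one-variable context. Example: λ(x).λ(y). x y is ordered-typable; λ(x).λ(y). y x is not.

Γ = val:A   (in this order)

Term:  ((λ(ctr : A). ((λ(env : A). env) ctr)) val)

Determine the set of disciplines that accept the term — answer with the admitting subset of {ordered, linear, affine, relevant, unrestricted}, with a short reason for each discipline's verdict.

admitted in: ordered, linear, affine, relevant, unrestricted
use counts: val: 1, ctr (bound): 1, env (bound): 1
uses in reading order: env, ctr, val
typing: the term checks, with type A
ordered ✓ (val, ctr, env once each; derivable with no W/C/E)
linear ✓ (exactly-once usage across val, ctr, env)
affine ✓ (val, ctr, env: no repeats, contraction unneeded)
relevant ✓ (none of val, ctr, env goes unused)
unrestricted ✓ (well-typed at A; no restrictions here)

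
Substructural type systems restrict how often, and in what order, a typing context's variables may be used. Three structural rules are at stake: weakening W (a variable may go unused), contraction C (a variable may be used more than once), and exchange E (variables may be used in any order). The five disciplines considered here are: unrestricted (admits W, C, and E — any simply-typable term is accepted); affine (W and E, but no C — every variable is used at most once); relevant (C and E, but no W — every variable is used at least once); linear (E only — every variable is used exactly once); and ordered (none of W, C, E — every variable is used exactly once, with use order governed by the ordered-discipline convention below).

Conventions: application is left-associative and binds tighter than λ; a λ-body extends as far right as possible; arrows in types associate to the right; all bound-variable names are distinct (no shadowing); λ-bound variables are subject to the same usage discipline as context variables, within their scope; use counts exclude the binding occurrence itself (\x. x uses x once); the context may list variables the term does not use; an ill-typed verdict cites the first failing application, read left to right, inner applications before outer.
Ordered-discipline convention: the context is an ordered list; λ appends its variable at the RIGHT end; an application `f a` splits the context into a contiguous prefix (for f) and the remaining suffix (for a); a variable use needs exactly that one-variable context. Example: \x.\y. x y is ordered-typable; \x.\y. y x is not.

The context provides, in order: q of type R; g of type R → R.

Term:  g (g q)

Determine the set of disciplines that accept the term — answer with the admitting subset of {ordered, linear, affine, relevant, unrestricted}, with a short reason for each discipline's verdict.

accepted by: relevant, unrestricted
use counts: q: 1×; g: 2×
order of uses: g, g, q
typing: well-typed — term : R
ordered ✗ (repeated use of g ×2)
linear ✗ (repeated use of g ×2)
affine ✗ (repeated use of g ×2)
relevant ✓ (every one of q, g appears)
unrestricted ✓ (simply typable at R; W, C, E all held)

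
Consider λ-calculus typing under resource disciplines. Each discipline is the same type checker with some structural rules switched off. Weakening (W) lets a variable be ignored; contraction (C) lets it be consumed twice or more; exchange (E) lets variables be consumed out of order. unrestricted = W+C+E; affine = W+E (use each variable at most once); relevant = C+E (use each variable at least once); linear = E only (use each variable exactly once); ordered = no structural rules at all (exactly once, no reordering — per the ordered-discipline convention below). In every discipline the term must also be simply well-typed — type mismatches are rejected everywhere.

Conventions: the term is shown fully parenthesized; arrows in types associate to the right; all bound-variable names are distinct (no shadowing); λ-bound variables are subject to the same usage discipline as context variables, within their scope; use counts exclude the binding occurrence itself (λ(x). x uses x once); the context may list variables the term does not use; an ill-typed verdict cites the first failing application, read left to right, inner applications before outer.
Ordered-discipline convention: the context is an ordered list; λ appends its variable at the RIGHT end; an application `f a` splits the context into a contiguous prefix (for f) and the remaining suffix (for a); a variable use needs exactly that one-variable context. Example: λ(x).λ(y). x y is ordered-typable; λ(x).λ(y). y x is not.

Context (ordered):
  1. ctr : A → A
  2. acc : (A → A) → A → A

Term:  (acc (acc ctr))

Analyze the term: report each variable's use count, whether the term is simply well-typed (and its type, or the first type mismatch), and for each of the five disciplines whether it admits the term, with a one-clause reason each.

counts: ctr: 1×; acc: 2×
use order (left to right): acc, acc, ctr
typing: well-typed at A → A
ordered: ✗, needs contraction — acc ×2
linear: ✗, needs contraction — acc ×2
affine: ✗, needs contraction — acc ×2
relevant: ✓, at least one use each (ctr, acc)
unrestricted: ✓, typability at A → A is all that's needed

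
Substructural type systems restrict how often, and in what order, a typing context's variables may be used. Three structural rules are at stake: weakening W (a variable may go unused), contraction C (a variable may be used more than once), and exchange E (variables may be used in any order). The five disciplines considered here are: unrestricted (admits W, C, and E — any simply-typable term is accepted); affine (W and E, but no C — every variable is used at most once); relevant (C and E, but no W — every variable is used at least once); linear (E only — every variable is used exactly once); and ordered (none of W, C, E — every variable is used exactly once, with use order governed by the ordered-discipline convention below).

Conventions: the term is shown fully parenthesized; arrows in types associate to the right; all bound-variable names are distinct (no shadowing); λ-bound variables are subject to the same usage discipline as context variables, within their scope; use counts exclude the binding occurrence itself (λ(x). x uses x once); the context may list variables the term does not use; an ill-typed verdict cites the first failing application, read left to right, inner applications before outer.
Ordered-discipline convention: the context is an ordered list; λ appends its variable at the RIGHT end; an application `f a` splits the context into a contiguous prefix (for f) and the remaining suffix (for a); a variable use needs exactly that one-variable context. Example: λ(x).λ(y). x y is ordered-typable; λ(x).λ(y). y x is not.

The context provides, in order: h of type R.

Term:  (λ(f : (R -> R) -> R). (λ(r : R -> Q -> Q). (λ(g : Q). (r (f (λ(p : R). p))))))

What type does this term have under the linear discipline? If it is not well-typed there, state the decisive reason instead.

not well-typed under linear — h, g never used (weakening)
variable uses: h ×0, f (λ-bound) ×1, r (λ-bound) ×1, g (λ-bound) ×0, p (λ-bound) ×1
order of uses: r, f, p
typing: well-typed — term : ((R -> R) -> R) -> (R -> Q -> Q) -> Q -> Q -> Q
across the five disciplines: ordered ✗, linear ✗, affine ✓, relevant ✗, unrestricted ✓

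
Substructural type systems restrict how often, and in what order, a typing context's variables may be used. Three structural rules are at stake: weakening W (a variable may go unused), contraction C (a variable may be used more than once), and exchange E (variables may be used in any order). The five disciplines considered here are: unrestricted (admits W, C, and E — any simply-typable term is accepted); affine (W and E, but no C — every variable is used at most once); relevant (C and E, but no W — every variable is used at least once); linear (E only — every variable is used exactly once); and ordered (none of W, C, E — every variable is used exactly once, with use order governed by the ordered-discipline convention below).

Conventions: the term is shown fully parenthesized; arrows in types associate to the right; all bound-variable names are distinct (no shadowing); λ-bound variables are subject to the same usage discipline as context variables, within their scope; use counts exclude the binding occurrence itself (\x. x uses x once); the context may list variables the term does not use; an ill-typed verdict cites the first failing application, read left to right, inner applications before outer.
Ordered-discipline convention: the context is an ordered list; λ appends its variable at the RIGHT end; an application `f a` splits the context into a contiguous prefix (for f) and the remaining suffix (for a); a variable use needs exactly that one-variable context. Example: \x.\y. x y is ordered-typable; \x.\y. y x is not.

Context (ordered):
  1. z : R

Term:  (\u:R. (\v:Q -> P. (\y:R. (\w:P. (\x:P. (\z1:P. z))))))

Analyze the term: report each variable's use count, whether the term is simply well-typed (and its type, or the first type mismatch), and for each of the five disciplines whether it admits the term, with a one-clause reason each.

counts: z: 1×, u (λ-bound): 0×, v (λ-bound): 0×, y (λ-bound): 0×, w (λ-bound): 0×, x (λ-bound): 0×, z1 (λ-bound): 0×
order of uses: z
typing: the term checks, with type R -> (Q -> P) -> R -> P -> P -> P -> R
ordered: ✗ — u, v, y, w, x, z1 never used (weakening)
linear: ✗ — u, v, y, w, x, z1 never used (weakening)
affine: ✓ — none of z, u, v, y, w, x, z1 used more than once
relevant: ✗ — u, v, y, w, x, z1 never used (weakening)
unrestricted: ✓ — simply typable at R -> (Q -> P) -> R -> P -> P -> P -> R; W, C, E all held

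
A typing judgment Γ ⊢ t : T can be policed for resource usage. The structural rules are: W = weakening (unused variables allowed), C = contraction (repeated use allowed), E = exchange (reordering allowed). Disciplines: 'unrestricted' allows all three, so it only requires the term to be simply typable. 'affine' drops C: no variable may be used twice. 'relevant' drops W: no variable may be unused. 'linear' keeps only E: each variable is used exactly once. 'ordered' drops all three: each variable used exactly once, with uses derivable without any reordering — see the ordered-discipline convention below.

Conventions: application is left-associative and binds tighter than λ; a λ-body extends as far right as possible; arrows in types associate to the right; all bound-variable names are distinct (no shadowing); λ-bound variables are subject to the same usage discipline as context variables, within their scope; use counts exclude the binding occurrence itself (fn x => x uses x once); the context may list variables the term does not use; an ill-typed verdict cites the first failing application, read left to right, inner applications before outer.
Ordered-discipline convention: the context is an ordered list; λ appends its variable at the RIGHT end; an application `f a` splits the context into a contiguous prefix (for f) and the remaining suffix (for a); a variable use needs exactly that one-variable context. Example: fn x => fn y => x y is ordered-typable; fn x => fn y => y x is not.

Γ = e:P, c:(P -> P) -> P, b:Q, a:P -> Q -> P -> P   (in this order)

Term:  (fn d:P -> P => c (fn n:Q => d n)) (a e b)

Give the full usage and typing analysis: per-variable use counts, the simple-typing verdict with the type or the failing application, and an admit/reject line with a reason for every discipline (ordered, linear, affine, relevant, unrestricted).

variable uses: e: 1×, c: 1×, b: 1×, a: 1×, d (bound): 1×, n (bound): 1×
use order (left to right): c, d, n, a, e, b
typing: ill-typed: an application expects P but receives Q
ordered ✗ (the type mismatch rejects it)
linear ✗ (not simply typable)
affine ✗ (fails simple typing)
relevant ✗ (a type mismatch blocks all five)
unrestricted ✗ (the type mismatch rejects it)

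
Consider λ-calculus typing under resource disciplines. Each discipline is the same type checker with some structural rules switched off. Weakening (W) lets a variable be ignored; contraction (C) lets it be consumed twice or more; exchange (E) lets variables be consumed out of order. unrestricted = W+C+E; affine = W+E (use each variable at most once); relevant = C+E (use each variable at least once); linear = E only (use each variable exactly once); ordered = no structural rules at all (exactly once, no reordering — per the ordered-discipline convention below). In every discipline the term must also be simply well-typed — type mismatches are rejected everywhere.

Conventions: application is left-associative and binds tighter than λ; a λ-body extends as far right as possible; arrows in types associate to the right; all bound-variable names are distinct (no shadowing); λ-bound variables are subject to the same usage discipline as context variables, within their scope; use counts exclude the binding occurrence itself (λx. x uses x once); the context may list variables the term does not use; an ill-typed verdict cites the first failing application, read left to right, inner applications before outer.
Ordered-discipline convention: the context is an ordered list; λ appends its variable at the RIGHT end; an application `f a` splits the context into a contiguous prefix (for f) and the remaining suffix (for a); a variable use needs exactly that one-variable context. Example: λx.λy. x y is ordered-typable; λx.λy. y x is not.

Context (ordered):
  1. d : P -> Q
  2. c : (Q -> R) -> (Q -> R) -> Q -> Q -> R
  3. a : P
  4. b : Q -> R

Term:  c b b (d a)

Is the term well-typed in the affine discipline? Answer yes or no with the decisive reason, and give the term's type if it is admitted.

no — repeated use of b ×2
variable uses: d: 1×, c: 1×, a: 1×, b: 2×
use order (left to right): c, b, b, d, a
typing: the term checks, with type Q -> R
all disciplines: ordered ✗, linear ✗, affine ✗, relevant ✓, unrestricted ✓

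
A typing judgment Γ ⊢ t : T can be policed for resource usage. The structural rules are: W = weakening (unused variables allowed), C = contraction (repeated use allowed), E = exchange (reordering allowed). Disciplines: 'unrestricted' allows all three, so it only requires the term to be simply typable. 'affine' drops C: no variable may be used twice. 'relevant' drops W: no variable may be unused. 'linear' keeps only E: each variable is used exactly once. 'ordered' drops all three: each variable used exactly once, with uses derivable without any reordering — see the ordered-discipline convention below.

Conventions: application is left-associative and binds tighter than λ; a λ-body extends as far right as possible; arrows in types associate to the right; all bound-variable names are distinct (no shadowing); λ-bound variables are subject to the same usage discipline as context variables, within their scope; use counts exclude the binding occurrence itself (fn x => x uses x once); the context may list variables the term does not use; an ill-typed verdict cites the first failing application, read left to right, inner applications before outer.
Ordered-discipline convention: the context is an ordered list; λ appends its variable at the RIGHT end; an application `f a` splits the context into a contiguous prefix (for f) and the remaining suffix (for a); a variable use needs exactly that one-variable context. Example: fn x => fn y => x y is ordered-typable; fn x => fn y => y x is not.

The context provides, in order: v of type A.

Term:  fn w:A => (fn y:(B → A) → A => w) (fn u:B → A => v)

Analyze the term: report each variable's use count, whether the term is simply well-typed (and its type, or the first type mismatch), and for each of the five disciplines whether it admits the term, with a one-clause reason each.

counts: v: 1, w [bound]: 1, y [bound]: 0, u [bound]: 0
use order (left to right): w, v
typing: well-typed at A → A
ordered: ✗, needs weakening: y, u unused
linear: ✗, needs weakening: y, u unused
affine: ✓, at most one use each (v, w, y, u)
relevant: ✗, needs weakening: y, u unused
unrestricted: ✓, well-typed at A → A; no restrictions here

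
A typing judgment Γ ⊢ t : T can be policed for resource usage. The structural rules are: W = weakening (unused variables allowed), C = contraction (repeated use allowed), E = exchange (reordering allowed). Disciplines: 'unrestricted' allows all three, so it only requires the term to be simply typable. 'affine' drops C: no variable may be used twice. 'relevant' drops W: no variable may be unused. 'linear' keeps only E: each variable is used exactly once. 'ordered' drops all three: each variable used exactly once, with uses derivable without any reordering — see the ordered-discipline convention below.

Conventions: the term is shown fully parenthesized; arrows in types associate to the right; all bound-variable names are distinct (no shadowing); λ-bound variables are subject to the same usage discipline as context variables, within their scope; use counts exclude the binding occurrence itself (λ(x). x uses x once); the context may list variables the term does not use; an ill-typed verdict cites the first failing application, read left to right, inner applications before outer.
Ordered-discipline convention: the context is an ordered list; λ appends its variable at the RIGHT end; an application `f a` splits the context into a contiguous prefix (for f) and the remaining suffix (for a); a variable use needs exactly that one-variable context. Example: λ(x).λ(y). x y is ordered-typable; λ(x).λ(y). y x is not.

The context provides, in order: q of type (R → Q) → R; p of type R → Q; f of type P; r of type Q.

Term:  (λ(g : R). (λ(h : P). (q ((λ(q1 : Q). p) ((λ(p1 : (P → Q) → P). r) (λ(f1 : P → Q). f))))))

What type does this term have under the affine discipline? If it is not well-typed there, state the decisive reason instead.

term : R → P → R
variable uses: q: 1×, p: 1×, f: 1×, r: 1×, g [bound]: 0×, h [bound]: 0×, q1 [bound]: 0×, p1 [bound]: 0×, f1 [bound]: 0×
left-to-right use order: q, p, r, f
typing: well-typed — term : R → P → R
per-discipline verdicts: ordered ✗; linear ✗; affine ✓; relevant ✗; unrestricted ✓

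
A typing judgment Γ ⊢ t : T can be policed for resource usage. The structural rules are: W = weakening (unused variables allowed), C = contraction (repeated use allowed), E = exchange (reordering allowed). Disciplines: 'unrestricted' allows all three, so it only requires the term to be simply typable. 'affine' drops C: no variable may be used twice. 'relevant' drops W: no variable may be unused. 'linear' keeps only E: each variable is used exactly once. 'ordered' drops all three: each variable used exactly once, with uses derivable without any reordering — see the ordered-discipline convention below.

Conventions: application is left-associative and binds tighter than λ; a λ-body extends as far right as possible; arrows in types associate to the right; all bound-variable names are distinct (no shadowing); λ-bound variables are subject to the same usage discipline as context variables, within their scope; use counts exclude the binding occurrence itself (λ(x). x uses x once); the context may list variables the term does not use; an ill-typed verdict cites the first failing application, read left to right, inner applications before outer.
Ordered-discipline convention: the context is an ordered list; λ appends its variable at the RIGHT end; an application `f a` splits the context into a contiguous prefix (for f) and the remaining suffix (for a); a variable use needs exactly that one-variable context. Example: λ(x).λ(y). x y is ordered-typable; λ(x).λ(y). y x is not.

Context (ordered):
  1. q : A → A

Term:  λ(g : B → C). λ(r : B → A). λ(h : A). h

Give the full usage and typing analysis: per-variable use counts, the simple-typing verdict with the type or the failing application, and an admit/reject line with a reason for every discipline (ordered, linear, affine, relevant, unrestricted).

use counts: q: 0, g (λ-bound): 0, r (λ-bound): 0, h (λ-bound): 1
left-to-right use order: h
typing: well-typed — term : (B → C) → (B → A) → A → A
ordered ✗ (q, g, r left unused)
linear ✗ (q, g, r left unused)
affine ✓ (at most one use each (q, g, r, h))
relevant ✗ (q, g, r left unused)
unrestricted ✓ (well-typed at (B → C) → (B → A) → A → A; no restrictions here)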